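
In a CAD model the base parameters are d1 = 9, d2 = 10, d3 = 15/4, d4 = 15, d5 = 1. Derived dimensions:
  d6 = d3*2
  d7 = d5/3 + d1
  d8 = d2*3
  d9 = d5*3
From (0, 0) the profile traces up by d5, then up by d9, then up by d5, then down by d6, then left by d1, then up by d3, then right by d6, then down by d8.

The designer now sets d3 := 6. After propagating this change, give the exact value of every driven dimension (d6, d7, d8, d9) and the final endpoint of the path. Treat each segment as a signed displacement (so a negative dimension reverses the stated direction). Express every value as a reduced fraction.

d6 = 12
d7 = 28/3
d8 = 30
d9 = 3
endpoint = (3, -31)

Apply edit: d3 := 6
  d6 = d3*2 = 12
  d7 = d5/3 + d1 = 28/3
  d8 = d2*3 = 30
  d9 = d5*3 = 3
Walk from origin (0, 0):
  seg 1: up by d5 = 1 → (0, 1)
  seg 2: up by d9 = 3 → (0, 4)
  seg 3: up by d5 = 1 → (0, 5)
  seg 4: down by d6 = 12 → (0, -7)
  seg 5: left by d1 = 9 → (-9, -7)
  seg 6: up by d3 = 6 → (-9, -1)
  seg 7: right by d6 = 12 → (3, -1)
  seg 8: down by d8 = 30 → (3, -31)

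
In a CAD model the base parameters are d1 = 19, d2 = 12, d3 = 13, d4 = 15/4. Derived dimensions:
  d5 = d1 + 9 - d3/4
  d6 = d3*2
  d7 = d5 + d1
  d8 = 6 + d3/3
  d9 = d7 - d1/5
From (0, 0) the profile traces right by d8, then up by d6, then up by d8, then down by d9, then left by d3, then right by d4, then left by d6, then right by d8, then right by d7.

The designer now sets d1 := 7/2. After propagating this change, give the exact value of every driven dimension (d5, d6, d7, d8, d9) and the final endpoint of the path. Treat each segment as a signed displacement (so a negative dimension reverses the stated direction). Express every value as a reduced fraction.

d5 = 37/4
d6 = 26
d7 = 51/4
d8 = 31/3
d9 = 241/20
endpoint = (-11/6, 1457/60)

Apply edit: d1 := 7/2
  d5 = d1 + 9 - d3/4 = 37/4
  d6 = d3*2 = 26
  d7 = d5 + d1 = 51/4
  d8 = 6 + d3/3 = 31/3
  d9 = d7 - d1/5 = 241/20
Walk from origin (0, 0):
  seg 1: right by d8 = 31/3 → (31/3, 0)
  seg 2: up by d6 = 26 → (31/3, 26)
  seg 3: up by d8 = 31/3 → (31/3, 109/3)
  seg 4: down by d9 = 241/20 → (31/3, 1457/60)
  seg 5: left by d3 = 13 → (-8/3, 1457/60)
  seg 6: right by d4 = 15/4 → (13/12, 1457/60)
  seg 7: left by d6 = 26 → (-299/12, 1457/60)
  seg 8: right by d8 = 31/3 → (-175/12, 1457/60)
  seg 9: right by d7 = 51/4 → (-11/6, 1457/60)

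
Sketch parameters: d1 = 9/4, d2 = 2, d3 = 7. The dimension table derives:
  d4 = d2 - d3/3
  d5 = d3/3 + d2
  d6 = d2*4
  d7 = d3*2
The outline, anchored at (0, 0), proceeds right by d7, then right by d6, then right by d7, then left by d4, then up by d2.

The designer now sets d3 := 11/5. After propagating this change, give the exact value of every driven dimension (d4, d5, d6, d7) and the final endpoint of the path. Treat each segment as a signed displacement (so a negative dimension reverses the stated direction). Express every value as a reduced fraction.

Apply edit: d3 := 11/5
  d4 = d2 - d3/3 = 19/15
  d5 = d3/3 + d2 = 41/15
  d6 = d2*4 = 8
  d7 = d3*2 = 22/5
Walk from origin (0, 0):
  seg 1: right by d7 = 22/5 → (22/5, 0)
  seg 2: right by d6 = 8 → (62/5, 0)
  seg 3: right by d7 = 22/5 → (84/5, 0)
  seg 4: left by d4 = 19/15 → (233/15, 0)
  seg 5: up by d2 = 2 → (233/15, 2)

d4 = 19/15
d5 = 41/15
d6 = 8
d7 = 22/5
endpoint = (233/15, 2)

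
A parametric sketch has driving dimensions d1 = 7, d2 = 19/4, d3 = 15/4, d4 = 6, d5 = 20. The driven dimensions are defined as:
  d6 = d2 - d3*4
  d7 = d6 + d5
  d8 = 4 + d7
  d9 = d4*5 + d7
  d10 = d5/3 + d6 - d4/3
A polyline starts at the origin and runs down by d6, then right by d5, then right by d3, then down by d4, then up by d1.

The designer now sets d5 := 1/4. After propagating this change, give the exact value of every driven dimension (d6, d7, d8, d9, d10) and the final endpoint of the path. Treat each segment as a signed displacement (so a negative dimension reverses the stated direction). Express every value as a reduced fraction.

d6 = -41/4
d7 = -10
d8 = -6
d9 = 20
d10 = -73/6
endpoint = (4, 45/4)

Apply edit: d5 := 1/4
  d6 = d2 - d3*4 = -41/4
  d7 = d6 + d5 = -10
  d8 = 4 + d7 = -6
  d9 = d4*5 + d7 = 20
  d10 = d5/3 + d6 - d4/3 = -73/6
Walk from origin (0, 0):
  seg 1: down by d6 = -41/4 → (0, 41/4)
  seg 2: right by d5 = 1/4 → (1/4, 41/4)
  seg 3: right by d3 = 15/4 → (4, 41/4)
  seg 4: down by d4 = 6 → (4, 17/4)
  seg 5: up by d1 = 7 → (4, 45/4)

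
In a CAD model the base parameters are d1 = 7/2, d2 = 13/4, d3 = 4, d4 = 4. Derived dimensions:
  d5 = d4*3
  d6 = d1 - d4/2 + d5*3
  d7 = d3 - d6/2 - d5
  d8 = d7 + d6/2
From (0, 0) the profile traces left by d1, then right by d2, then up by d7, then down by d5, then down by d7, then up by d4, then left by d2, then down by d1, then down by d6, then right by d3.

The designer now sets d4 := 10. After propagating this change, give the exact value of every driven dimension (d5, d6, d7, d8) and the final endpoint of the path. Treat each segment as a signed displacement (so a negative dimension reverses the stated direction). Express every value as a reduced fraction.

d5 = 30
d6 = 177/2
d7 = -281/4
d8 = -26
endpoint = (1/2, -112)

Apply edit: d4 := 10
  d5 = d4*3 = 30
  d6 = d1 - d4/2 + d5*3 = 177/2
  d7 = d3 - d6/2 - d5 = -281/4
  d8 = d7 + d6/2 = -26
Walk from origin (0, 0):
  seg 1: left by d1 = 7/2 → (-7/2, 0)
  seg 2: right by d2 = 13/4 → (-1/4, 0)
  seg 3: up by d7 = -281/4 → (-1/4, -281/4)
  seg 4: down by d5 = 30 → (-1/4, -401/4)
  seg 5: down by d7 = -281/4 → (-1/4, -30)
  seg 6: up by d4 = 10 → (-1/4, -20)
  seg 7: left by d2 = 13/4 → (-7/2, -20)
  seg 8: down by d1 = 7/2 → (-7/2, -47/2)
  seg 9: down by d6 = 177/2 → (-7/2, -112)
  seg 10: right by d3 = 4 → (1/2, -112)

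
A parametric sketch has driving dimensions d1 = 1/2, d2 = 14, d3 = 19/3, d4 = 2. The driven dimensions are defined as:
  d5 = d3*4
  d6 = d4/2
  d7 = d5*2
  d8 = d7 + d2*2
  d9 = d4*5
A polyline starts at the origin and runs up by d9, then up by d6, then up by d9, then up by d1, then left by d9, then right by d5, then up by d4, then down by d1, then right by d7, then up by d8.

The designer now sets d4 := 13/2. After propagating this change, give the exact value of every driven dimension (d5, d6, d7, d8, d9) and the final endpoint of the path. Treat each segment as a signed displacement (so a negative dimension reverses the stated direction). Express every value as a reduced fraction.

d5 = 76/3
d6 = 13/4
d7 = 152/3
d8 = 236/3
d9 = 65/2
endpoint = (87/2, 1841/12)

Apply edit: d4 := 13/2
  d5 = d3*4 = 76/3
  d6 = d4/2 = 13/4
  d7 = d5*2 = 152/3
  d8 = d7 + d2*2 = 236/3
  d9 = d4*5 = 65/2
Walk from origin (0, 0):
  seg 1: up by d9 = 65/2 → (0, 65/2)
  seg 2: up by d6 = 13/4 → (0, 143/4)
  seg 3: up by d9 = 65/2 → (0, 273/4)
  seg 4: up by d1 = 1/2 → (0, 275/4)
  seg 5: left by d9 = 65/2 → (-65/2, 275/4)
  seg 6: right by d5 = 76/3 → (-43/6, 275/4)
  seg 7: up by d4 = 13/2 → (-43/6, 301/4)
  seg 8: down by d1 = 1/2 → (-43/6, 299/4)
  seg 9: right by d7 = 152/3 → (87/2, 299/4)
  seg 10: up by d8 = 236/3 → (87/2, 1841/12)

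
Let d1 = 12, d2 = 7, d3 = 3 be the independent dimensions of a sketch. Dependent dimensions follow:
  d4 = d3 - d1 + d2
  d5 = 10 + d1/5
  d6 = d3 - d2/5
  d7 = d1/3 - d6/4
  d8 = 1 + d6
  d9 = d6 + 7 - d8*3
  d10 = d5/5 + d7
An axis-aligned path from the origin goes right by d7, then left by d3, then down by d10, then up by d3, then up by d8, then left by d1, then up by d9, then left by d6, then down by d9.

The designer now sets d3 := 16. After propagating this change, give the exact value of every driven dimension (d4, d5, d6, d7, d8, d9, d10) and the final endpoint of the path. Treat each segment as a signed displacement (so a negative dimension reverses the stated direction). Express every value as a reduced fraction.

Apply edit: d3 := 16
  d4 = d3 - d1 + d2 = 11
  d5 = 10 + d1/5 = 62/5
  d6 = d3 - d2/5 = 73/5
  d7 = d1/3 - d6/4 = 7/20
  d8 = 1 + d6 = 78/5
  d9 = d6 + 7 - d8*3 = -126/5
  d10 = d5/5 + d7 = 283/100
Walk from origin (0, 0):
  seg 1: right by d7 = 7/20 → (7/20, 0)
  seg 2: left by d3 = 16 → (-313/20, 0)
  seg 3: down by d10 = 283/100 → (-313/20, -283/100)
  seg 4: up by d3 = 16 → (-313/20, 1317/100)
  seg 5: up by d8 = 78/5 → (-313/20, 2877/100)
  seg 6: left by d1 = 12 → (-553/20, 2877/100)
  seg 7: up by d9 = -126/5 → (-553/20, 357/100)
  seg 8: left by d6 = 73/5 → (-169/4, 357/100)
  seg 9: down by d9 = -126/5 → (-169/4, 2877/100)

d4 = 11
d5 = 62/5
d6 = 73/5
d7 = 7/20
d8 = 78/5
d9 = -126/5
d10 = 283/100
endpoint = (-169/4, 2877/100)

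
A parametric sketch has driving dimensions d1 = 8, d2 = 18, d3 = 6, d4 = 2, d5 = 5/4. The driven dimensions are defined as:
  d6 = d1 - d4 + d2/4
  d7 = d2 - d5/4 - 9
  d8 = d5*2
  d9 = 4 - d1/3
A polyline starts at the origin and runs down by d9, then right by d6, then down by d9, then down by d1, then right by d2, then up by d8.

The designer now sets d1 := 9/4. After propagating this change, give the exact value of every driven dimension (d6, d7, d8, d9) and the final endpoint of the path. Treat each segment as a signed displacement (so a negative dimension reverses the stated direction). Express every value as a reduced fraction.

d6 = 19/4
d7 = 139/16
d8 = 5/2
d9 = 13/4
endpoint = (91/4, -25/4)

Apply edit: d1 := 9/4
  d6 = d1 - d4 + d2/4 = 19/4
  d7 = d2 - d5/4 - 9 = 139/16
  d8 = d5*2 = 5/2
  d9 = 4 - d1/3 = 13/4
Walk from origin (0, 0):
  seg 1: down by d9 = 13/4 → (0, -13/4)
  seg 2: right by d6 = 19/4 → (19/4, -13/4)
  seg 3: down by d9 = 13/4 → (19/4, -13/2)
  seg 4: down by d1 = 9/4 → (19/4, -35/4)
  seg 5: right by d2 = 18 → (91/4, -35/4)
  seg 6: up by d8 = 5/2 → (91/4, -25/4)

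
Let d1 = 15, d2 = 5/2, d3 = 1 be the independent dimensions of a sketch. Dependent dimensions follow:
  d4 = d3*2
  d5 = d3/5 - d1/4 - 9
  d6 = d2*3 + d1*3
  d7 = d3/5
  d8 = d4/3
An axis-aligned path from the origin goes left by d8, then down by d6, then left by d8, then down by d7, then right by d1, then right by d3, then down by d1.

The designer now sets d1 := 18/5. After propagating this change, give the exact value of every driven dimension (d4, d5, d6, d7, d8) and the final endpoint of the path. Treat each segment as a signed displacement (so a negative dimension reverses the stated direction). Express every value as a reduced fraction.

d4 = 2
d5 = -97/10
d6 = 183/10
d7 = 1/5
d8 = 2/3
endpoint = (49/15, -221/10)

Apply edit: d1 := 18/5
  d4 = d3*2 = 2
  d5 = d3/5 - d1/4 - 9 = -97/10
  d6 = d2*3 + d1*3 = 183/10
  d7 = d3/5 = 1/5
  d8 = d4/3 = 2/3
Walk from origin (0, 0):
  seg 1: left by d8 = 2/3 → (-2/3, 0)
  seg 2: down by d6 = 183/10 → (-2/3, -183/10)
  seg 3: left by d8 = 2/3 → (-4/3, -183/10)
  seg 4: down by d7 = 1/5 → (-4/3, -37/2)
  seg 5: right by d1 = 18/5 → (34/15, -37/2)
  seg 6: right by d3 = 1 → (49/15, -37/2)
  seg 7: down by d1 = 18/5 → (49/15, -221/10)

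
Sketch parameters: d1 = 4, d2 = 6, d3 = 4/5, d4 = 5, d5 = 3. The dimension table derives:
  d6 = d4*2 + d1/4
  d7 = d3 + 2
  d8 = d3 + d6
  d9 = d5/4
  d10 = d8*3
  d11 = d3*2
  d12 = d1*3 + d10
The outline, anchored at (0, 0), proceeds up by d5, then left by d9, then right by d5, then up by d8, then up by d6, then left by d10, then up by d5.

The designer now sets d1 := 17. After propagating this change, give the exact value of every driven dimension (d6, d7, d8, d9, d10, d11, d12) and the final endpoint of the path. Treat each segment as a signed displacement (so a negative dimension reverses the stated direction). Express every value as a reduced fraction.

d6 = 57/4
d7 = 14/5
d8 = 301/20
d9 = 3/4
d10 = 903/20
d11 = 8/5
d12 = 1923/20
endpoint = (-429/10, 353/10)

Apply edit: d1 := 17
  d6 = d4*2 + d1/4 = 57/4
  d7 = d3 + 2 = 14/5
  d8 = d3 + d6 = 301/20
  d9 = d5/4 = 3/4
  d10 = d8*3 = 903/20
  d11 = d3*2 = 8/5
  d12 = d1*3 + d10 = 1923/20
Walk from origin (0, 0):
  seg 1: up by d5 = 3 → (0, 3)
  seg 2: left by d9 = 3/4 → (-3/4, 3)
  seg 3: right by d5 = 3 → (9/4, 3)
  seg 4: up by d8 = 301/20 → (9/4, 361/20)
  seg 5: up by d6 = 57/4 → (9/4, 323/10)
  seg 6: left by d10 = 903/20 → (-429/10, 323/10)
  seg 7: up by d5 = 3 → (-429/10, 353/10)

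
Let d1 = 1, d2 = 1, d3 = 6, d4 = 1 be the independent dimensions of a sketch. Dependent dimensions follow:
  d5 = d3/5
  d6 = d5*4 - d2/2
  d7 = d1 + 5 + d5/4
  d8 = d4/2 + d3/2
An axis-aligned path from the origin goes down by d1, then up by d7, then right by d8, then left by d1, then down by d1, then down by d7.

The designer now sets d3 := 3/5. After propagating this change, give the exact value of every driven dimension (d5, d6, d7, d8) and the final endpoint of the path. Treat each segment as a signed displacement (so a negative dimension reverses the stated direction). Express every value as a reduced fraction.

Apply edit: d3 := 3/5
  d5 = d3/5 = 3/25
  d6 = d5*4 - d2/2 = -1/50
  d7 = d1 + 5 + d5/4 = 603/100
  d8 = d4/2 + d3/2 = 4/5
Walk from origin (0, 0):
  seg 1: down by d1 = 1 → (0, -1)
  seg 2: up by d7 = 603/100 → (0, 503/100)
  seg 3: right by d8 = 4/5 → (4/5, 503/100)
  seg 4: left by d1 = 1 → (-1/5, 503/100)
  seg 5: down by d1 = 1 → (-1/5, 403/100)
  seg 6: down by d7 = 603/100 → (-1/5, -2)

d5 = 3/25
d6 = -1/50
d7 = 603/100
d8 = 4/5
endpoint = (-1/5, -2)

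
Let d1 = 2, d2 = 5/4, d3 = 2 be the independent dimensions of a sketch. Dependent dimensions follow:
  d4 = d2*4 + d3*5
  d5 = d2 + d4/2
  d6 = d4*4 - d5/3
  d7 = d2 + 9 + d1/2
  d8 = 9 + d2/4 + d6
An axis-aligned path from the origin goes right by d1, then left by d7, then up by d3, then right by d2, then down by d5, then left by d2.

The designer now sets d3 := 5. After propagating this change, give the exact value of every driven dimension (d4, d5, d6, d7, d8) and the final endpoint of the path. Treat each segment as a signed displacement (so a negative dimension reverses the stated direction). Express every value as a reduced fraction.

Apply edit: d3 := 5
  d4 = d2*4 + d3*5 = 30
  d5 = d2 + d4/2 = 65/4
  d6 = d4*4 - d5/3 = 1375/12
  d7 = d2 + 9 + d1/2 = 45/4
  d8 = 9 + d2/4 + d6 = 5947/48
Walk from origin (0, 0):
  seg 1: right by d1 = 2 → (2, 0)
  seg 2: left by d7 = 45/4 → (-37/4, 0)
  seg 3: up by d3 = 5 → (-37/4, 5)
  seg 4: right by d2 = 5/4 → (-8, 5)
  seg 5: down by d5 = 65/4 → (-8, -45/4)
  seg 6: left by d2 = 5/4 → (-37/4, -45/4)

d4 = 30
d5 = 65/4
d6 = 1375/12
d7 = 45/4
d8 = 5947/48
endpoint = (-37/4, -45/4)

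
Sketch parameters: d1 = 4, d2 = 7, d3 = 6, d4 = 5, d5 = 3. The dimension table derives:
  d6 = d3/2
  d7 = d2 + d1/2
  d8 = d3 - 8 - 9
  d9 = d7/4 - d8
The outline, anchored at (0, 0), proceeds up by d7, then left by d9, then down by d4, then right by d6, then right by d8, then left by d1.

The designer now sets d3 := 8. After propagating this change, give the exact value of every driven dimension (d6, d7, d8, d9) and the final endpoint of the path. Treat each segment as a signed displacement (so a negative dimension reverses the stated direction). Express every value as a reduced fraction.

Apply edit: d3 := 8
  d6 = d3/2 = 4
  d7 = d2 + d1/2 = 9
  d8 = d3 - 8 - 9 = -9
  d9 = d7/4 - d8 = 45/4
Walk from origin (0, 0):
  seg 1: up by d7 = 9 → (0, 9)
  seg 2: left by d9 = 45/4 → (-45/4, 9)
  seg 3: down by d4 = 5 → (-45/4, 4)
  seg 4: right by d6 = 4 → (-29/4, 4)
  seg 5: right by d8 = -9 → (-65/4, 4)
  seg 6: left by d1 = 4 → (-81/4, 4)

d6 = 4
d7 = 9
d8 = -9
d9 = 45/4
endpoint = (-81/4, 4)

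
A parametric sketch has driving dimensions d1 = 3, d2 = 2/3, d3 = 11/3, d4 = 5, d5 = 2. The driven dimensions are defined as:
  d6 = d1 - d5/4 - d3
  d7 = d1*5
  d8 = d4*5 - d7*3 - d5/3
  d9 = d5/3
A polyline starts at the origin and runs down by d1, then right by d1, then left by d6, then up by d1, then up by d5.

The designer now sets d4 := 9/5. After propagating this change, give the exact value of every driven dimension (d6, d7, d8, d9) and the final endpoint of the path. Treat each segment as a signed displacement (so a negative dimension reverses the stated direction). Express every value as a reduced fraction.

d6 = -7/6
d7 = 15
d8 = -110/3
d9 = 2/3
endpoint = (25/6, 2)

Apply edit: d4 := 9/5
  d6 = d1 - d5/4 - d3 = -7/6
  d7 = d1*5 = 15
  d8 = d4*5 - d7*3 - d5/3 = -110/3
  d9 = d5/3 = 2/3
Walk from origin (0, 0):
  seg 1: down by d1 = 3 → (0, -3)
  seg 2: right by d1 = 3 → (3, -3)
  seg 3: left by d6 = -7/6 → (25/6, -3)
  seg 4: up by d1 = 3 → (25/6, 0)
  seg 5: up by d5 = 2 → (25/6, 2)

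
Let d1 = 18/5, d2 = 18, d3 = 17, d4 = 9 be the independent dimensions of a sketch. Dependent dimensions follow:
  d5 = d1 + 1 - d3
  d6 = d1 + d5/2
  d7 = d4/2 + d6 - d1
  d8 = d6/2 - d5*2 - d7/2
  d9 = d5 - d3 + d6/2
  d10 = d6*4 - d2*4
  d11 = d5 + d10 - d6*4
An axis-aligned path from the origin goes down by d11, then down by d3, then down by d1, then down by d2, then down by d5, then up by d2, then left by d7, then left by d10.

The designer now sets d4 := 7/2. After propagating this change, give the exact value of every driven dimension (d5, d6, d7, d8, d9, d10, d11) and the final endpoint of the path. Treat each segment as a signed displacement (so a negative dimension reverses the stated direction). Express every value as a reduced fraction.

d5 = -62/5
d6 = -13/5
d7 = -89/20
d8 = 1029/40
d9 = -307/10
d10 = -412/5
d11 = -422/5
endpoint = (1737/20, 381/5)

Apply edit: d4 := 7/2
  d5 = d1 + 1 - d3 = -62/5
  d6 = d1 + d5/2 = -13/5
  d7 = d4/2 + d6 - d1 = -89/20
  d8 = d6/2 - d5*2 - d7/2 = 1029/40
  d9 = d5 - d3 + d6/2 = -307/10
  d10 = d6*4 - d2*4 = -412/5
  d11 = d5 + d10 - d6*4 = -422/5
Walk from origin (0, 0):
  seg 1: down by d11 = -422/5 → (0, 422/5)
  seg 2: down by d3 = 17 → (0, 337/5)
  seg 3: down by d1 = 18/5 → (0, 319/5)
  seg 4: down by d2 = 18 → (0, 229/5)
  seg 5: down by d5 = -62/5 → (0, 291/5)
  seg 6: up by d2 = 18 → (0, 381/5)
  seg 7: left by d7 = -89/20 → (89/20, 381/5)
  seg 8: left by d10 = -412/5 → (1737/20, 381/5)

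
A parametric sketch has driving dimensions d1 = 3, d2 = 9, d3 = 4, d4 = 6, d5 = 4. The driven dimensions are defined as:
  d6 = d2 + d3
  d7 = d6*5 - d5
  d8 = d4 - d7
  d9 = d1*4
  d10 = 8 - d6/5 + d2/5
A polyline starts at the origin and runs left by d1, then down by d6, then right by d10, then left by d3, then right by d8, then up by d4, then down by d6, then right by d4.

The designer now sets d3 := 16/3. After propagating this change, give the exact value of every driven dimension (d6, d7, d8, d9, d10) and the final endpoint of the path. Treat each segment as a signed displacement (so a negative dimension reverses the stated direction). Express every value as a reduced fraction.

Apply edit: d3 := 16/3
  d6 = d2 + d3 = 43/3
  d7 = d6*5 - d5 = 203/3
  d8 = d4 - d7 = -185/3
  d9 = d1*4 = 12
  d10 = 8 - d6/5 + d2/5 = 104/15
Walk from origin (0, 0):
  seg 1: left by d1 = 3 → (-3, 0)
  seg 2: down by d6 = 43/3 → (-3, -43/3)
  seg 3: right by d10 = 104/15 → (59/15, -43/3)
  seg 4: left by d3 = 16/3 → (-7/5, -43/3)
  seg 5: right by d8 = -185/3 → (-946/15, -43/3)
  seg 6: up by d4 = 6 → (-946/15, -25/3)
  seg 7: down by d6 = 43/3 → (-946/15, -68/3)
  seg 8: right by d4 = 6 → (-856/15, -68/3)

d6 = 43/3
d7 = 203/3
d8 = -185/3
d9 = 12
d10 = 104/15
endpoint = (-856/15, -68/3)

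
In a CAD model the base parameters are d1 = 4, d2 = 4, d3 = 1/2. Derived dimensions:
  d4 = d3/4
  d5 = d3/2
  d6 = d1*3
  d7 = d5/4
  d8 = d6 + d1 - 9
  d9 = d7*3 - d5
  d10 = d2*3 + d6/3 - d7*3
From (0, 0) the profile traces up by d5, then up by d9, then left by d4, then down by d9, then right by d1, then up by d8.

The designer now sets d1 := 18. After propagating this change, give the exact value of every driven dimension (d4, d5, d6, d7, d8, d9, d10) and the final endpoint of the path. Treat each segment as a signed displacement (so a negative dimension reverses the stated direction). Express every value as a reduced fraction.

Apply edit: d1 := 18
  d4 = d3/4 = 1/8
  d5 = d3/2 = 1/4
  d6 = d1*3 = 54
  d7 = d5/4 = 1/16
  d8 = d6 + d1 - 9 = 63
  d9 = d7*3 - d5 = -1/16
  d10 = d2*3 + d6/3 - d7*3 = 477/16
Walk from origin (0, 0):
  seg 1: up by d5 = 1/4 → (0, 1/4)
  seg 2: up by d9 = -1/16 → (0, 3/16)
  seg 3: left by d4 = 1/8 → (-1/8, 3/16)
  seg 4: down by d9 = -1/16 → (-1/8, 1/4)
  seg 5: right by d1 = 18 → (143/8, 1/4)
  seg 6: up by d8 = 63 → (143/8, 253/4)

d4 = 1/8
d5 = 1/4
d6 = 54
d7 = 1/16
d8 = 63
d9 = -1/16
d10 = 477/16
endpoint = (143/8, 253/4)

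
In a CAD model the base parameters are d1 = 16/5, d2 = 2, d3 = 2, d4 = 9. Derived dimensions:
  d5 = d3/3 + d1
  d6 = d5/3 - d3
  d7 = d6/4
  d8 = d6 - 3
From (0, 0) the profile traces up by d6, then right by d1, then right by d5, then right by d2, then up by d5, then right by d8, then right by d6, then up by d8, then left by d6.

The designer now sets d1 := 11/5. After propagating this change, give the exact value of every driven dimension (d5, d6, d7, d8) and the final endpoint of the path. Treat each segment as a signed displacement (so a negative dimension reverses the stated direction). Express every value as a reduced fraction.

Apply edit: d1 := 11/5
  d5 = d3/3 + d1 = 43/15
  d6 = d5/3 - d3 = -47/45
  d7 = d6/4 = -47/180
  d8 = d6 - 3 = -182/45
Walk from origin (0, 0):
  seg 1: up by d6 = -47/45 → (0, -47/45)
  seg 2: right by d1 = 11/5 → (11/5, -47/45)
  seg 3: right by d5 = 43/15 → (76/15, -47/45)
  seg 4: right by d2 = 2 → (106/15, -47/45)
  seg 5: up by d5 = 43/15 → (106/15, 82/45)
  seg 6: right by d8 = -182/45 → (136/45, 82/45)
  seg 7: right by d6 = -47/45 → (89/45, 82/45)
  seg 8: up by d8 = -182/45 → (89/45, -20/9)
  seg 9: left by d6 = -47/45 → (136/45, -20/9)

d5 = 43/15
d6 = -47/45
d7 = -47/180
d8 = -182/45
endpoint = (136/45, -20/9)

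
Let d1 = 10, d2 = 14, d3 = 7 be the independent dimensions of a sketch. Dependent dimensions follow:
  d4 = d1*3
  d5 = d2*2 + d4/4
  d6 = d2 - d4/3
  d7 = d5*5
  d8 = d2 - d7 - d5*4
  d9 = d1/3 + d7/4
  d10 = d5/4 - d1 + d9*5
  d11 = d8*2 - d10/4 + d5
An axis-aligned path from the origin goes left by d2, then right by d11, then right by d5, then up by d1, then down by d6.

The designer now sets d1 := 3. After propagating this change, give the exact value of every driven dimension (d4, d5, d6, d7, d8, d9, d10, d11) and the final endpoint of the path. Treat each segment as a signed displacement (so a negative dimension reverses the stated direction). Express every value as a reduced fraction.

Apply edit: d1 := 3
  d4 = d1*3 = 9
  d5 = d2*2 + d4/4 = 121/4
  d6 = d2 - d4/3 = 11
  d7 = d5*5 = 605/4
  d8 = d2 - d7 - d5*4 = -1033/4
  d9 = d1/3 + d7/4 = 621/16
  d10 = d5/4 - d1 + d9*5 = 1589/8
  d11 = d8*2 - d10/4 + d5 = -17149/32
Walk from origin (0, 0):
  seg 1: left by d2 = 14 → (-14, 0)
  seg 2: right by d11 = -17149/32 → (-17597/32, 0)
  seg 3: right by d5 = 121/4 → (-16629/32, 0)
  seg 4: up by d1 = 3 → (-16629/32, 3)
  seg 5: down by d6 = 11 → (-16629/32, -8)

d4 = 9
d5 = 121/4
d6 = 11
d7 = 605/4
d8 = -1033/4
d9 = 621/16
d10 = 1589/8
d11 = -17149/32
endpoint = (-16629/32, -8)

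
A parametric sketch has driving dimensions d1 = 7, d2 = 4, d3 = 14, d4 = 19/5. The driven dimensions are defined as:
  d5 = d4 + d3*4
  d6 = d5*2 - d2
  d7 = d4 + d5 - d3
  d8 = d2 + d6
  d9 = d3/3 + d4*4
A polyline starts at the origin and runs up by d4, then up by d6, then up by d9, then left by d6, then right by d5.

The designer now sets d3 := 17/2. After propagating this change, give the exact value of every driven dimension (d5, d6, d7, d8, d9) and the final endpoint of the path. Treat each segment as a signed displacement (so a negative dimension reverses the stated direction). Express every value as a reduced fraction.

Apply edit: d3 := 17/2
  d5 = d4 + d3*4 = 189/5
  d6 = d5*2 - d2 = 358/5
  d7 = d4 + d5 - d3 = 331/10
  d8 = d2 + d6 = 378/5
  d9 = d3/3 + d4*4 = 541/30
Walk from origin (0, 0):
  seg 1: up by d4 = 19/5 → (0, 19/5)
  seg 2: up by d6 = 358/5 → (0, 377/5)
  seg 3: up by d9 = 541/30 → (0, 2803/30)
  seg 4: left by d6 = 358/5 → (-358/5, 2803/30)
  seg 5: right by d5 = 189/5 → (-169/5, 2803/30)

d5 = 189/5
d6 = 358/5
d7 = 331/10
d8 = 378/5
d9 = 541/30
endpoint = (-169/5, 2803/30)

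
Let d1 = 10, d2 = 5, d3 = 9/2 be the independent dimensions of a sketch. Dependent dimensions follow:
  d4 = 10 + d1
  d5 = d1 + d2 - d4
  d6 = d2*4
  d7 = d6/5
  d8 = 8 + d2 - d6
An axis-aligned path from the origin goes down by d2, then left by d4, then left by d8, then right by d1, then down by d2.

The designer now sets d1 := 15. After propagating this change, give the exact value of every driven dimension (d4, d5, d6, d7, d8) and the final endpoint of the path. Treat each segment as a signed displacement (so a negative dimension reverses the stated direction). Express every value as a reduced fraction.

Apply edit: d1 := 15
  d4 = 10 + d1 = 25
  d5 = d1 + d2 - d4 = -5
  d6 = d2*4 = 20
  d7 = d6/5 = 4
  d8 = 8 + d2 - d6 = -7
Walk from origin (0, 0):
  seg 1: down by d2 = 5 → (0, -5)
  seg 2: left by d4 = 25 → (-25, -5)
  seg 3: left by d8 = -7 → (-18, -5)
  seg 4: right by d1 = 15 → (-3, -5)
  seg 5: down by d2 = 5 → (-3, -10)

d4 = 25
d5 = -5
d6 = 20
d7 = 4
d8 = -7
endpoint = (-3, -10)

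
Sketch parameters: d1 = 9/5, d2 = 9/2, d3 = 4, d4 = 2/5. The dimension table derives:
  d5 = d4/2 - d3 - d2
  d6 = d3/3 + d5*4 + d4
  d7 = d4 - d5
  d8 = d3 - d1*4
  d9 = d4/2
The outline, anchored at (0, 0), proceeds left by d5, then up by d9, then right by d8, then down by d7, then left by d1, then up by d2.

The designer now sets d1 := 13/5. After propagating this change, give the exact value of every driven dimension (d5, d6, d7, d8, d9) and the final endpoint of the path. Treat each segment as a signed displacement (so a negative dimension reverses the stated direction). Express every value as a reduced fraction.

d5 = -83/10
d6 = -472/15
d7 = 87/10
d8 = -32/5
d9 = 1/5
endpoint = (-7/10, -4)

Apply edit: d1 := 13/5
  d5 = d4/2 - d3 - d2 = -83/10
  d6 = d3/3 + d5*4 + d4 = -472/15
  d7 = d4 - d5 = 87/10
  d8 = d3 - d1*4 = -32/5
  d9 = d4/2 = 1/5
Walk from origin (0, 0):
  seg 1: left by d5 = -83/10 → (83/10, 0)
  seg 2: up by d9 = 1/5 → (83/10, 1/5)
  seg 3: right by d8 = -32/5 → (19/10, 1/5)
  seg 4: down by d7 = 87/10 → (19/10, -17/2)
  seg 5: left by d1 = 13/5 → (-7/10, -17/2)
  seg 6: up by d2 = 9/2 → (-7/10, -4)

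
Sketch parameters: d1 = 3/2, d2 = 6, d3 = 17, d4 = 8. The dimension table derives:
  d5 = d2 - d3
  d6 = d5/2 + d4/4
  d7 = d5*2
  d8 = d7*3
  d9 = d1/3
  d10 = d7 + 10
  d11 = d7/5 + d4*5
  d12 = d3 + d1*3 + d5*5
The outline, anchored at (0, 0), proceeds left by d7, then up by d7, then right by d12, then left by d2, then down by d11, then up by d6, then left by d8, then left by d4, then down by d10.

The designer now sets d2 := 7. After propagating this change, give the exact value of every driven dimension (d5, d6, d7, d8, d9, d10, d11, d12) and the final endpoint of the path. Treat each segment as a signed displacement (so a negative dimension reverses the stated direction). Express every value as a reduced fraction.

d5 = -10
d6 = -3
d7 = -20
d8 = -60
d9 = 1/2
d10 = -10
d11 = 36
d12 = -57/2
endpoint = (73/2, -49)

Apply edit: d2 := 7
  d5 = d2 - d3 = -10
  d6 = d5/2 + d4/4 = -3
  d7 = d5*2 = -20
  d8 = d7*3 = -60
  d9 = d1/3 = 1/2
  d10 = d7 + 10 = -10
  d11 = d7/5 + d4*5 = 36
  d12 = d3 + d1*3 + d5*5 = -57/2
Walk from origin (0, 0):
  seg 1: left by d7 = -20 → (20, 0)
  seg 2: up by d7 = -20 → (20, -20)
  seg 3: right by d12 = -57/2 → (-17/2, -20)
  seg 4: left by d2 = 7 → (-31/2, -20)
  seg 5: down by d11 = 36 → (-31/2, -56)
  seg 6: up by d6 = -3 → (-31/2, -59)
  seg 7: left by d8 = -60 → (89/2, -59)
  seg 8: left by d4 = 8 → (73/2, -59)
  seg 9: down by d10 = -10 → (73/2, -49)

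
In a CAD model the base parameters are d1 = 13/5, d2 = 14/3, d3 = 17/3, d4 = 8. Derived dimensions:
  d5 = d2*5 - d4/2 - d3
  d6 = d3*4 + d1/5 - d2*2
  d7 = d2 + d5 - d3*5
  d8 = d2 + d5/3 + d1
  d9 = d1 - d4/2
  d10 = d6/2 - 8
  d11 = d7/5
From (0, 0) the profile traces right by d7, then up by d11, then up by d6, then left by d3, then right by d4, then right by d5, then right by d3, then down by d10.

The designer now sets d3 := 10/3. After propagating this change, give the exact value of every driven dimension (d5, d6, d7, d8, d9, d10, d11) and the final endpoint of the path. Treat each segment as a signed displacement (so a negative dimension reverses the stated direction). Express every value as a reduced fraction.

Apply edit: d3 := 10/3
  d5 = d2*5 - d4/2 - d3 = 16
  d6 = d3*4 + d1/5 - d2*2 = 113/25
  d7 = d2 + d5 - d3*5 = 4
  d8 = d2 + d5/3 + d1 = 63/5
  d9 = d1 - d4/2 = -7/5
  d10 = d6/2 - 8 = -287/50
  d11 = d7/5 = 4/5
Walk from origin (0, 0):
  seg 1: right by d7 = 4 → (4, 0)
  seg 2: up by d11 = 4/5 → (4, 4/5)
  seg 3: up by d6 = 113/25 → (4, 133/25)
  seg 4: left by d3 = 10/3 → (2/3, 133/25)
  seg 5: right by d4 = 8 → (26/3, 133/25)
  seg 6: right by d5 = 16 → (74/3, 133/25)
  seg 7: right by d3 = 10/3 → (28, 133/25)
  seg 8: down by d10 = -287/50 → (28, 553/50)

d5 = 16
d6 = 113/25
d7 = 4
d8 = 63/5
d9 = -7/5
d10 = -287/50
d11 = 4/5
endpoint = (28, 553/50)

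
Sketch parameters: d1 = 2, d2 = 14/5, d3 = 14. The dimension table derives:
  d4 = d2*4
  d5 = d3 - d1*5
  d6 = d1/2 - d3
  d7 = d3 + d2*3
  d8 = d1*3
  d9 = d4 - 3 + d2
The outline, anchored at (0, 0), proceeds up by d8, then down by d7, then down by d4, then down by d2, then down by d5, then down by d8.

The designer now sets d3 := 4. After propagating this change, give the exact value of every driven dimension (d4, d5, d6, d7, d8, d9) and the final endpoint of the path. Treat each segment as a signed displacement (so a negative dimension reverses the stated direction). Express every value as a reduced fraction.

Apply edit: d3 := 4
  d4 = d2*4 = 56/5
  d5 = d3 - d1*5 = -6
  d6 = d1/2 - d3 = -3
  d7 = d3 + d2*3 = 62/5
  d8 = d1*3 = 6
  d9 = d4 - 3 + d2 = 11
Walk from origin (0, 0):
  seg 1: up by d8 = 6 → (0, 6)
  seg 2: down by d7 = 62/5 → (0, -32/5)
  seg 3: down by d4 = 56/5 → (0, -88/5)
  seg 4: down by d2 = 14/5 → (0, -102/5)
  seg 5: down by d5 = -6 → (0, -72/5)
  seg 6: down by d8 = 6 → (0, -102/5)

d4 = 56/5
d5 = -6
d6 = -3
d7 = 62/5
d8 = 6
d9 = 11
endpoint = (0, -102/5)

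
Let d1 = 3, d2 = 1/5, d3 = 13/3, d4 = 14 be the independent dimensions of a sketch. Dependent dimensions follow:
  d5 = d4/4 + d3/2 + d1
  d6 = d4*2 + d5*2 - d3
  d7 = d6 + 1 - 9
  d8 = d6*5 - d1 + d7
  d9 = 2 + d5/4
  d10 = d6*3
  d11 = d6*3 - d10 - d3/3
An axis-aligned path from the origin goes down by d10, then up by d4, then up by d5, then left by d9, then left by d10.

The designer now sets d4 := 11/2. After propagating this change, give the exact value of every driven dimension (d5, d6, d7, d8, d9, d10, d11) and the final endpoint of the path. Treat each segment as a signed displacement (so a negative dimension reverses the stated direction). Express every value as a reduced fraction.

d5 = 157/24
d6 = 79/4
d7 = 47/4
d8 = 215/2
d9 = 349/96
d10 = 237/4
d11 = -13/9
endpoint = (-6037/96, -1133/24)

Apply edit: d4 := 11/2
  d5 = d4/4 + d3/2 + d1 = 157/24
  d6 = d4*2 + d5*2 - d3 = 79/4
  d7 = d6 + 1 - 9 = 47/4
  d8 = d6*5 - d1 + d7 = 215/2
  d9 = 2 + d5/4 = 349/96
  d10 = d6*3 = 237/4
  d11 = d6*3 - d10 - d3/3 = -13/9
Walk from origin (0, 0):
  seg 1: down by d10 = 237/4 → (0, -237/4)
  seg 2: up by d4 = 11/2 → (0, -215/4)
  seg 3: up by d5 = 157/24 → (0, -1133/24)
  seg 4: left by d9 = 349/96 → (-349/96, -1133/24)
  seg 5: left by d10 = 237/4 → (-6037/96, -1133/24)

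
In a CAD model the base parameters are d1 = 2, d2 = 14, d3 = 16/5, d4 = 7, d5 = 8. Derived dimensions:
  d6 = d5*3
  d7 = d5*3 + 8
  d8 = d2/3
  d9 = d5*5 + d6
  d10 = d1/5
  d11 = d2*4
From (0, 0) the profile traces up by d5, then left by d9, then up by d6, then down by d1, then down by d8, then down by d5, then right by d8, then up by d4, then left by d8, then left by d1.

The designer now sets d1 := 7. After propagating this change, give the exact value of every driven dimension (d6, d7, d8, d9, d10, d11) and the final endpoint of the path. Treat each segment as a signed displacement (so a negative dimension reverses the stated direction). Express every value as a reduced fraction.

Apply edit: d1 := 7
  d6 = d5*3 = 24
  d7 = d5*3 + 8 = 32
  d8 = d2/3 = 14/3
  d9 = d5*5 + d6 = 64
  d10 = d1/5 = 7/5
  d11 = d2*4 = 56
Walk from origin (0, 0):
  seg 1: up by d5 = 8 → (0, 8)
  seg 2: left by d9 = 64 → (-64, 8)
  seg 3: up by d6 = 24 → (-64, 32)
  seg 4: down by d1 = 7 → (-64, 25)
  seg 5: down by d8 = 14/3 → (-64, 61/3)
  seg 6: down by d5 = 8 → (-64, 37/3)
  seg 7: right by d8 = 14/3 → (-178/3, 37/3)
  seg 8: up by d4 = 7 → (-178/3, 58/3)
  seg 9: left by d8 = 14/3 → (-64, 58/3)
  seg 10: left by d1 = 7 → (-71, 58/3)

d6 = 24
d7 = 32
d8 = 14/3
d9 = 64
d10 = 7/5
d11 = 56
endpoint = (-71, 58/3)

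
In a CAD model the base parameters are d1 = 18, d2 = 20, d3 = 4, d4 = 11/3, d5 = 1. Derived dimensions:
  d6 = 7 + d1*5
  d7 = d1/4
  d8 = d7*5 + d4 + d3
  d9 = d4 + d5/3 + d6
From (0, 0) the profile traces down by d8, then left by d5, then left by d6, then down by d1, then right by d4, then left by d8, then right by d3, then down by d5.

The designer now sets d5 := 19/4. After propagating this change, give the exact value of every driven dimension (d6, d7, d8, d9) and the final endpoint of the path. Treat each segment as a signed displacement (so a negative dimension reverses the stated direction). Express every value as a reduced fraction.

Apply edit: d5 := 19/4
  d6 = 7 + d1*5 = 97
  d7 = d1/4 = 9/2
  d8 = d7*5 + d4 + d3 = 181/6
  d9 = d4 + d5/3 + d6 = 409/4
Walk from origin (0, 0):
  seg 1: down by d8 = 181/6 → (0, -181/6)
  seg 2: left by d5 = 19/4 → (-19/4, -181/6)
  seg 3: left by d6 = 97 → (-407/4, -181/6)
  seg 4: down by d1 = 18 → (-407/4, -289/6)
  seg 5: right by d4 = 11/3 → (-1177/12, -289/6)
  seg 6: left by d8 = 181/6 → (-513/4, -289/6)
  seg 7: right by d3 = 4 → (-497/4, -289/6)
  seg 8: down by d5 = 19/4 → (-497/4, -635/12)

d6 = 97
d7 = 9/2
d8 = 181/6
d9 = 409/4
endpoint = (-497/4, -635/12)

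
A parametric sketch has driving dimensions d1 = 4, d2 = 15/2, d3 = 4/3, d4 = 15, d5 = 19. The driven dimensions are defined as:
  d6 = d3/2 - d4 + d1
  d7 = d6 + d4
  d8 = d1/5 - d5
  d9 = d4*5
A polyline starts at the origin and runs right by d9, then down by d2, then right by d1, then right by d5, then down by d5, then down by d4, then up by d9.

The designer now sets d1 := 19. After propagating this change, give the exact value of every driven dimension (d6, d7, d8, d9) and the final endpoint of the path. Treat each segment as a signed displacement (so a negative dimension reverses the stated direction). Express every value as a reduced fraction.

Apply edit: d1 := 19
  d6 = d3/2 - d4 + d1 = 14/3
  d7 = d6 + d4 = 59/3
  d8 = d1/5 - d5 = -76/5
  d9 = d4*5 = 75
Walk from origin (0, 0):
  seg 1: right by d9 = 75 → (75, 0)
  seg 2: down by d2 = 15/2 → (75, -15/2)
  seg 3: right by d1 = 19 → (94, -15/2)
  seg 4: right by d5 = 19 → (113, -15/2)
  seg 5: down by d5 = 19 → (113, -53/2)
  seg 6: down by d4 = 15 → (113, -83/2)
  seg 7: up by d9 = 75 → (113, 67/2)

d6 = 14/3
d7 = 59/3
d8 = -76/5
d9 = 75
endpoint = (113, 67/2)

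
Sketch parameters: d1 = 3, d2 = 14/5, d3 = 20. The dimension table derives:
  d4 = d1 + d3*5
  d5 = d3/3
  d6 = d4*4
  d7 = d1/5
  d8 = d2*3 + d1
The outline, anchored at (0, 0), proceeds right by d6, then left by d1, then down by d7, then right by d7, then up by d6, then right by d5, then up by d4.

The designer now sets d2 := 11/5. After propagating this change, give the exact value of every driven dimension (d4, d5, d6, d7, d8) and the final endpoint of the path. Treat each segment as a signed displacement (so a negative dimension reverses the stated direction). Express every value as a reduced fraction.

d4 = 103
d5 = 20/3
d6 = 412
d7 = 3/5
d8 = 48/5
endpoint = (6244/15, 2572/5)

Apply edit: d2 := 11/5
  d4 = d1 + d3*5 = 103
  d5 = d3/3 = 20/3
  d6 = d4*4 = 412
  d7 = d1/5 = 3/5
  d8 = d2*3 + d1 = 48/5
Walk from origin (0, 0):
  seg 1: right by d6 = 412 → (412, 0)
  seg 2: left by d1 = 3 → (409, 0)
  seg 3: down by d7 = 3/5 → (409, -3/5)
  seg 4: right by d7 = 3/5 → (2048/5, -3/5)
  seg 5: up by d6 = 412 → (2048/5, 2057/5)
  seg 6: right by d5 = 20/3 → (6244/15, 2057/5)
  seg 7: up by d4 = 103 → (6244/15, 2572/5)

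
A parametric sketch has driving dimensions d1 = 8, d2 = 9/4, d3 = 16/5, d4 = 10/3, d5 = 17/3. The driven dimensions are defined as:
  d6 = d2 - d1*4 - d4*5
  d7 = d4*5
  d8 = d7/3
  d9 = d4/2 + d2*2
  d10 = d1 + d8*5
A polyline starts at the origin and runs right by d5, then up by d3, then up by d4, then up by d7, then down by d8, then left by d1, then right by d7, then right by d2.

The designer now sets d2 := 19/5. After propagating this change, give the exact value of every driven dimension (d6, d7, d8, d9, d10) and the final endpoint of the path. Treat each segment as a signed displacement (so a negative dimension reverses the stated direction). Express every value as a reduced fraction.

d6 = -673/15
d7 = 50/3
d8 = 50/9
d9 = 139/15
d10 = 322/9
endpoint = (272/15, 794/45)

Apply edit: d2 := 19/5
  d6 = d2 - d1*4 - d4*5 = -673/15
  d7 = d4*5 = 50/3
  d8 = d7/3 = 50/9
  d9 = d4/2 + d2*2 = 139/15
  d10 = d1 + d8*5 = 322/9
Walk from origin (0, 0):
  seg 1: right by d5 = 17/3 → (17/3, 0)
  seg 2: up by d3 = 16/5 → (17/3, 16/5)
  seg 3: up by d4 = 10/3 → (17/3, 98/15)
  seg 4: up by d7 = 50/3 → (17/3, 116/5)
  seg 5: down by d8 = 50/9 → (17/3, 794/45)
  seg 6: left by d1 = 8 → (-7/3, 794/45)
  seg 7: right by d7 = 50/3 → (43/3, 794/45)
  seg 8: right by d2 = 19/5 → (272/15, 794/45)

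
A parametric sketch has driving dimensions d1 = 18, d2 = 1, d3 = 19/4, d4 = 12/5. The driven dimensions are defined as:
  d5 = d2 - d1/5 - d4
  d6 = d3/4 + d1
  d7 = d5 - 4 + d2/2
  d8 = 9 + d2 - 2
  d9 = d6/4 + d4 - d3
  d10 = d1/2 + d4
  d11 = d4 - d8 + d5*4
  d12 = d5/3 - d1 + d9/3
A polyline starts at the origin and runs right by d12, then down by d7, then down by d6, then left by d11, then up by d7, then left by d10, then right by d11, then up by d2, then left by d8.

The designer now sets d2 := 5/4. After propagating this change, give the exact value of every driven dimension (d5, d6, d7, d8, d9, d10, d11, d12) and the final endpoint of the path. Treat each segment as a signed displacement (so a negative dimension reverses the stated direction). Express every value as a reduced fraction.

Apply edit: d2 := 5/4
  d5 = d2 - d1/5 - d4 = -19/4
  d6 = d3/4 + d1 = 307/16
  d7 = d5 - 4 + d2/2 = -65/8
  d8 = 9 + d2 - 2 = 33/4
  d9 = d6/4 + d4 - d3 = 783/320
  d10 = d1/2 + d4 = 57/5
  d11 = d4 - d8 + d5*4 = -497/20
  d12 = d5/3 - d1 + d9/3 = -18017/960
Walk from origin (0, 0):
  seg 1: right by d12 = -18017/960 → (-18017/960, 0)
  seg 2: down by d7 = -65/8 → (-18017/960, 65/8)
  seg 3: down by d6 = 307/16 → (-18017/960, -177/16)
  seg 4: left by d11 = -497/20 → (5839/960, -177/16)
  seg 5: up by d7 = -65/8 → (5839/960, -307/16)
  seg 6: left by d10 = 57/5 → (-1021/192, -307/16)
  seg 7: right by d11 = -497/20 → (-28961/960, -307/16)
  seg 8: up by d2 = 5/4 → (-28961/960, -287/16)
  seg 9: left by d8 = 33/4 → (-36881/960, -287/16)

d5 = -19/4
d6 = 307/16
d7 = -65/8
d8 = 33/4
d9 = 783/320
d10 = 57/5
d11 = -497/20
d12 = -18017/960
endpoint = (-36881/960, -287/16)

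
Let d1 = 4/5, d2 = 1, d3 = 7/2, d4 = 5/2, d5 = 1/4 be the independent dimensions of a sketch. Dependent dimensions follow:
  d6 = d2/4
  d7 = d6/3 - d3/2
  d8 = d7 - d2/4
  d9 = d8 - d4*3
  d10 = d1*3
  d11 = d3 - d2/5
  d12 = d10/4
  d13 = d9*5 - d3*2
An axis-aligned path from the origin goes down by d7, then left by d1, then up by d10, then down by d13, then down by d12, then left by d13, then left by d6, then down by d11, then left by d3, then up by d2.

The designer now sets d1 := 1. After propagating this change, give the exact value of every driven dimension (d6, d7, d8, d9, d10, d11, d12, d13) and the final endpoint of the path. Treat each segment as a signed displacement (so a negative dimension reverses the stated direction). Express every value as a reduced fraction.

Apply edit: d1 := 1
  d6 = d2/4 = 1/4
  d7 = d6/3 - d3/2 = -5/3
  d8 = d7 - d2/4 = -23/12
  d9 = d8 - d4*3 = -113/12
  d10 = d1*3 = 3
  d11 = d3 - d2/5 = 33/10
  d12 = d10/4 = 3/4
  d13 = d9*5 - d3*2 = -649/12
Walk from origin (0, 0):
  seg 1: down by d7 = -5/3 → (0, 5/3)
  seg 2: left by d1 = 1 → (-1, 5/3)
  seg 3: up by d10 = 3 → (-1, 14/3)
  seg 4: down by d13 = -649/12 → (-1, 235/4)
  seg 5: down by d12 = 3/4 → (-1, 58)
  seg 6: left by d13 = -649/12 → (637/12, 58)
  seg 7: left by d6 = 1/4 → (317/6, 58)
  seg 8: down by d11 = 33/10 → (317/6, 547/10)
  seg 9: left by d3 = 7/2 → (148/3, 547/10)
  seg 10: up by d2 = 1 → (148/3, 557/10)

d6 = 1/4
d7 = -5/3
d8 = -23/12
d9 = -113/12
d10 = 3
d11 = 33/10
d12 = 3/4
d13 = -649/12
endpoint = (148/3, 557/10)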